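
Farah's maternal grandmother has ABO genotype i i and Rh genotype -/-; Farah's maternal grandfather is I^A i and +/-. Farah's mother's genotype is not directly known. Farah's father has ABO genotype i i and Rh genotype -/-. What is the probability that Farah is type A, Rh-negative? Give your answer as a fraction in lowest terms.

3/16

Farah's mother's ABO genotype from i i × I^A i: 1/2 I^A i, 1/2 i i.
Crossing each possibility with the father i i and summing P(type A): 1/2·1/2 + 1/2·0 = 1/4.
Similarly for Rh via the mother's Rh distribution: P(Rh-) = 3/4.
Independent loci: 1/4 × 3/4 = 3/16.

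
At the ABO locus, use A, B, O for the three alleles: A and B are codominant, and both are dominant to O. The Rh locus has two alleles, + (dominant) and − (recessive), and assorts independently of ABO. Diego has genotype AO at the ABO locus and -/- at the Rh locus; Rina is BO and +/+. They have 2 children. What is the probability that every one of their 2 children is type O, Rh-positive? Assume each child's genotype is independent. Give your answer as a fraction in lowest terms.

ABO cross AO × BO → 1/4 O, 1/4 A, 1/4 B, 1/4 AB.
Rh cross -/- × +/+ → 1 Rh+; so P(type O, Rh-positive) = 1/4 × 1 = 1/4 per child.
All 2 independent: (1/4)^2 = 1/16.

1/16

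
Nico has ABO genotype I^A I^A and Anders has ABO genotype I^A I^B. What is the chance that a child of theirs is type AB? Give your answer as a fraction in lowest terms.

ABO cross I^A I^A × I^A I^B → offspring phenotypes: 1/2 A, 1/2 AB.
So P(type AB) = 1/2.

1/2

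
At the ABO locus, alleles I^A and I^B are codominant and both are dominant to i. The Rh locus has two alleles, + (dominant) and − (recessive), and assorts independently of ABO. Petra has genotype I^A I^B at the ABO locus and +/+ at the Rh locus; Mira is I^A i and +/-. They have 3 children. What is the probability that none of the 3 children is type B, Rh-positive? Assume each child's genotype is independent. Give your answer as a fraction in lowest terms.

27/64

ABO cross I^A I^B × I^A i → 1/2 A, 1/4 B, 1/4 AB.
Rh cross +/+ × +/- → 1 Rh+; so P(type B, Rh-positive) = 1/4 × 1 = 1/4 per child.
P(not type B, Rh-positive) = 3/4 for one child; (3/4)^3 = 27/64.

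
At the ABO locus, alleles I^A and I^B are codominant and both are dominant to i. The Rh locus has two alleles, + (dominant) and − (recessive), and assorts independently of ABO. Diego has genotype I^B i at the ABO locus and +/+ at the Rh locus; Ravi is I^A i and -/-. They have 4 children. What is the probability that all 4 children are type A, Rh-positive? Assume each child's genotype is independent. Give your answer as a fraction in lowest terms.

ABO cross I^B i × I^A i → 1/4 O, 1/4 A, 1/4 B, 1/4 AB.
Rh cross +/+ × -/- → 1 Rh+; so P(type A, Rh-positive) = 1/4 × 1 = 1/4 per child.
All 4 independent: (1/4)^4 = 1/256.

1/256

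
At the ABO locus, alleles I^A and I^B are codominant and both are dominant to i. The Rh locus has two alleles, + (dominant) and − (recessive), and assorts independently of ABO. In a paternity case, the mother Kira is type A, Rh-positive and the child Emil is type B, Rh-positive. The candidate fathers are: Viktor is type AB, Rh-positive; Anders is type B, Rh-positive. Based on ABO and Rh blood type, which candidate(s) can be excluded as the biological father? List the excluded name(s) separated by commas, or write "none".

A candidate is excluded only if no genotype consistent with his phenotype could produce a type B, Rh-positive child with a type A, Rh-positive mother.
Every candidate has at least one consistent genotype combination, so none can be excluded.

none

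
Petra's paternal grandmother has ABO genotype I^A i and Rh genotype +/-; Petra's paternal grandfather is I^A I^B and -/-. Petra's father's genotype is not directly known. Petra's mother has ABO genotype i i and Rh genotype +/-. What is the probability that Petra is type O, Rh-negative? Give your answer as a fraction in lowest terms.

Petra's father's ABO genotype from I^A i × I^A I^B: 1/4 I^A I^A, 1/4 I^A I^B, 1/4 I^A i, 1/4 I^B i.
Crossing each possibility with the mother i i and summing P(type O): 1/4·0 + 1/4·0 + 1/4·1/2 + 1/4·1/2 = 1/4.
Similarly for Rh via the father's Rh distribution: P(Rh-) = 3/8.
Independent loci: 1/4 × 3/8 = 3/32.

3/32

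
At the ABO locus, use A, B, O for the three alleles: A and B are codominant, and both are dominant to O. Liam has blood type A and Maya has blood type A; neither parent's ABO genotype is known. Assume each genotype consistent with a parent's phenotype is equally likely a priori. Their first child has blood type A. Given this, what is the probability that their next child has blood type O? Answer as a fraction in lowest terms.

Possible genotypes: Liam ∈ {AA, AO}; Maya ∈ {AA, AO}.
Weight each parental genotype pair by prior × P(type-A child):
  AA × AA: posterior weight 4/15; P(next child type O) = 0.
  AA × AO: posterior weight 4/15; P(next child type O) = 0.
  AO × AA: posterior weight 4/15; P(next child type O) = 0.
  AO × AO: posterior weight 1/5; P(next child type O) = 1/4.
Weighted sum = 1/20.

1/20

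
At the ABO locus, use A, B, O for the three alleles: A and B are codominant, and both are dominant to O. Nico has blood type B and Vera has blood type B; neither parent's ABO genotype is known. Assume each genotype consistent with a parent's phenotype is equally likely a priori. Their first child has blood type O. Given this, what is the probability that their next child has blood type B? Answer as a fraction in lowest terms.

3/4

Possible genotypes: Nico ∈ {BB, BO}; Vera ∈ {BB, BO}.
Weight each parental genotype pair by prior × P(type-O child):
  BO × BO: posterior weight 1; P(next child type B) = 3/4.
Weighted sum = 3/4.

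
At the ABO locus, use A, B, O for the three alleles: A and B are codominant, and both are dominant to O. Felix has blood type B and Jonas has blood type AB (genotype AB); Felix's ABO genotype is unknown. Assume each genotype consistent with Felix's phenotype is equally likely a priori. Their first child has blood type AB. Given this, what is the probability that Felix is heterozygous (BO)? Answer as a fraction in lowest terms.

1/3

Possible genotypes: Felix ∈ {BB, BO}; Jonas ∈ {AB}.
Weight each parental genotype pair by prior × P(type-AB child):
  BB × AB: posterior weight 2/3.
  BO × AB: posterior weight 1/3.
Sum the posterior weight over pairs where Felix is BO: 1/3.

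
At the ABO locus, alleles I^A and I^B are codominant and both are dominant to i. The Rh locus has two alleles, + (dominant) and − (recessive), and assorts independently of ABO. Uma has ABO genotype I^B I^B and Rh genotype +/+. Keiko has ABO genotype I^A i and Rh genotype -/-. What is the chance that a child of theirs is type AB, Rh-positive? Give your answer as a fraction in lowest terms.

1/2

ABO cross I^B I^B × I^A i → offspring phenotypes: 1/2 B, 1/2 AB.
Rh cross +/+ × -/- → 1 Rh+.
Independent loci: P(type AB, Rh-positive) = 1/2 × 1 = 1/2.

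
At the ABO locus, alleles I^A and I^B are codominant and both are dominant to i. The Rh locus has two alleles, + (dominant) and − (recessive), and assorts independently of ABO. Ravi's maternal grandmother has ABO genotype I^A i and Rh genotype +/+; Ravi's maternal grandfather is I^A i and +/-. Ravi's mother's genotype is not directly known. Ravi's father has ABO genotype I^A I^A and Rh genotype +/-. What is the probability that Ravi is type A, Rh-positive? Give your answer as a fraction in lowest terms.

7/8

Ravi's mother's ABO genotype from I^A i × I^A i: 1/4 I^A I^A, 1/2 I^A i, 1/4 i i.
Crossing each possibility with the father I^A I^A and summing P(type A): 1/4·1 + 1/2·1 + 1/4·1 = 1.
Similarly for Rh via the mother's Rh distribution: P(Rh+) = 7/8.
Independent loci: 1 × 7/8 = 7/8.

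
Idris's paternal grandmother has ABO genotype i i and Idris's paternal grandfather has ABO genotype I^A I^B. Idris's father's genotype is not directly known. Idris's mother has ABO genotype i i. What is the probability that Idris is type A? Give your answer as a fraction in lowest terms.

1/4

Idris's father's ABO genotype from i i × I^A I^B: 1/2 I^A i, 1/2 I^B i.
Crossing each possibility with the mother i i and summing P(type A): 1/2·1/2 + 1/2·0 = 1/4.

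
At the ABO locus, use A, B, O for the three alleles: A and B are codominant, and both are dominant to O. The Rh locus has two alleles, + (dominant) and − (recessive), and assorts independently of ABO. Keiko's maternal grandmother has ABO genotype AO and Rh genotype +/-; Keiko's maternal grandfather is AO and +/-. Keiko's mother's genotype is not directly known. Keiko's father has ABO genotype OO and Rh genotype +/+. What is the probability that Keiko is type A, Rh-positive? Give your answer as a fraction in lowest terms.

1/2

Keiko's mother's ABO genotype from AO × AO: 1/4 AA, 1/2 AO, 1/4 OO.
Crossing each possibility with the father OO and summing P(type A): 1/4·1 + 1/2·1/2 + 1/4·0 = 1/2.
Similarly for Rh via the mother's Rh distribution: P(Rh+) = 1.
Independent loci: 1/2 × 1 = 1/2.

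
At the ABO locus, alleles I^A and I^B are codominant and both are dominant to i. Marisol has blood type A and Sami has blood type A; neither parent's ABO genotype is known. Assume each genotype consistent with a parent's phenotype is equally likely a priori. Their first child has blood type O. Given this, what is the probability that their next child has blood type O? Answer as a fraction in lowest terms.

Possible genotypes: Marisol ∈ {I^A I^A, I^A i}; Sami ∈ {I^A I^A, I^A i}.
Weight each parental genotype pair by prior × P(type-O child):
  I^A i × I^A i: posterior weight 1; P(next child type O) = 1/4.
Weighted sum = 1/4.

1/4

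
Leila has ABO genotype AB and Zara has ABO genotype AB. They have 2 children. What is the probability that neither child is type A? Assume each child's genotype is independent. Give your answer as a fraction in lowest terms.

9/16

ABO cross AB × AB → 1/4 A, 1/4 B, 1/2 AB.
So P(type A) = 1/4 per child.
P(not type A) = 3/4 for one child; (3/4)^2 = 9/16.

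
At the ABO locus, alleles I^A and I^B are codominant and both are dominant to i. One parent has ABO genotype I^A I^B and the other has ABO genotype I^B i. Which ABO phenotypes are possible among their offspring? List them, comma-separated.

A, B, AB

Gametes from I^A I^B × I^B i give offspring ABO genotypes I^A I^B, I^A i, I^B I^B, I^B i, i.e. phenotypes A, B, AB.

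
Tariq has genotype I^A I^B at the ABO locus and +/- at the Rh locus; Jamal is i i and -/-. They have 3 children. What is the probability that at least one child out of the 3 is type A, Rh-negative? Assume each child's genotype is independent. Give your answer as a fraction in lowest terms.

37/64

ABO cross I^A I^B × i i → 1/2 A, 1/2 B.
Rh cross +/- × -/- → 1/2 Rh+, 1/2 Rh-; so P(type A, Rh-negative) = 1/2 × 1/2 = 1/4 per child.
P(none) = (3/4)^3 = 27/64; P(at least one) = 1 − 27/64 = 37/64.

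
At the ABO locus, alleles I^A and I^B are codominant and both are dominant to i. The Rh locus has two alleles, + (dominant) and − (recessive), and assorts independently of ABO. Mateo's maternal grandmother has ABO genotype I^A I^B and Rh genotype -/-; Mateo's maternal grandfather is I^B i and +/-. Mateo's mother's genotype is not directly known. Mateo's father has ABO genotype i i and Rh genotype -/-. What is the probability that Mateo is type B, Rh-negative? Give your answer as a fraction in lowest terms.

Mateo's mother's ABO genotype from I^A I^B × I^B i: 1/4 I^A I^B, 1/4 I^A i, 1/4 I^B I^B, 1/4 I^B i.
Crossing each possibility with the father i i and summing P(type B): 1/4·1/2 + 1/4·0 + 1/4·1 + 1/4·1/2 = 1/2.
Similarly for Rh via the mother's Rh distribution: P(Rh-) = 3/4.
Independent loci: 1/2 × 3/4 = 3/8.

3/8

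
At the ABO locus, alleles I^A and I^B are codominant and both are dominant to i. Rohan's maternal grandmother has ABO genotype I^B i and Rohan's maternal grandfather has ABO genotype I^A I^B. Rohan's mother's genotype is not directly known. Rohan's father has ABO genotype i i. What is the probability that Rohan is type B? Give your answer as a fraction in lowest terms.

Rohan's mother's ABO genotype from I^B i × I^A I^B: 1/4 I^A I^B, 1/4 I^A i, 1/4 I^B I^B, 1/4 I^B i.
Crossing each possibility with the father i i and summing P(type B): 1/4·1/2 + 1/4·0 + 1/4·1 + 1/4·1/2 = 1/2.

1/2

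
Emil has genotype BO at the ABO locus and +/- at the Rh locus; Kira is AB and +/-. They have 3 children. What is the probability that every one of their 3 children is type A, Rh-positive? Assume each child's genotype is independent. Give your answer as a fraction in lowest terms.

ABO cross BO × AB → 1/4 A, 1/2 B, 1/4 AB.
Rh cross +/- × +/- → 3/4 Rh+, 1/4 Rh-; so P(type A, Rh-positive) = 1/4 × 3/4 = 3/16 per child.
All 3 independent: (3/16)^3 = 27/4096.

27/4096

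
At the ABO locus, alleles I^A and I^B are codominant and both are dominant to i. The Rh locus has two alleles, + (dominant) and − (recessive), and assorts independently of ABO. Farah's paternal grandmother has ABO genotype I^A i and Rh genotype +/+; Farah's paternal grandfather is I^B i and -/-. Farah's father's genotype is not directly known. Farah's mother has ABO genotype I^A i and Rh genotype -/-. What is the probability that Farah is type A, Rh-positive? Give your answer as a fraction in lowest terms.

Farah's father's ABO genotype from I^A i × I^B i: 1/4 I^A I^B, 1/4 I^A i, 1/4 I^B i, 1/4 i i.
Crossing each possibility with the mother I^A i and summing P(type A): 1/4·1/2 + 1/4·3/4 + 1/4·1/4 + 1/4·1/2 = 1/2.
Similarly for Rh via the father's Rh distribution: P(Rh+) = 1/2.
Independent loci: 1/2 × 1/2 = 1/4.

1/4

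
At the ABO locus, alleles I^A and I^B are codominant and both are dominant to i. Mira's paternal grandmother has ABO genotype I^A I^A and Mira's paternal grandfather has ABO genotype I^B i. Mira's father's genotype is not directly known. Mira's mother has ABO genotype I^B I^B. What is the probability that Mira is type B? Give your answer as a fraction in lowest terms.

1/2

Mira's father's ABO genotype from I^A I^A × I^B i: 1/2 I^A I^B, 1/2 I^A i.
Crossing each possibility with the mother I^B I^B and summing P(type B): 1/2·1/2 + 1/2·1/2 = 1/2.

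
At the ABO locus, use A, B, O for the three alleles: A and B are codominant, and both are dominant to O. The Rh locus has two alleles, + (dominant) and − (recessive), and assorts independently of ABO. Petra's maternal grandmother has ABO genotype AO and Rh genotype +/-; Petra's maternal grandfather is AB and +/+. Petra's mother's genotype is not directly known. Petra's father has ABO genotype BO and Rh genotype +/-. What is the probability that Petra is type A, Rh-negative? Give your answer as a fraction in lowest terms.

Petra's mother's ABO genotype from AO × AB: 1/4 AA, 1/4 AB, 1/4 AO, 1/4 BO.
Crossing each possibility with the father BO and summing P(type A): 1/4·1/2 + 1/4·1/4 + 1/4·1/4 + 1/4·0 = 1/4.
Similarly for Rh via the mother's Rh distribution: P(Rh-) = 1/8.
Independent loci: 1/4 × 1/8 = 1/32.

1/32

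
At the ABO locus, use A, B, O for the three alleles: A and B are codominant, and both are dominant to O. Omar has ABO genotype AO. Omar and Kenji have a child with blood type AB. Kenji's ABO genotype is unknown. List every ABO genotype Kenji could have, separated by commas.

AB, BB, BO

For each candidate genotype of Kenji, check whether crossing it with AO can produce every observed child phenotype.
  AA → possible child types {A} ✗
  AB → possible child types {A, B, AB} ✓
  AO → possible child types {O, A} ✗
  BB → possible child types {B, AB} ✓
  BO → possible child types {O, A, B, AB} ✓
  OO → possible child types {O, A} ✗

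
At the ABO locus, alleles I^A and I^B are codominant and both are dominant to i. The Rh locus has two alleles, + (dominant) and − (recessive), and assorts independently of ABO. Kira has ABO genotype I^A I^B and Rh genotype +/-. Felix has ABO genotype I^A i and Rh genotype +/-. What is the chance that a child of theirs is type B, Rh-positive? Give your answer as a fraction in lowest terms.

ABO cross I^A I^B × I^A i → offspring phenotypes: 1/2 A, 1/4 B, 1/4 AB.
Rh cross +/- × +/- → 3/4 Rh+, 1/4 Rh-.
Independent loci: P(type B, Rh-positive) = 1/4 × 3/4 = 3/16.

3/16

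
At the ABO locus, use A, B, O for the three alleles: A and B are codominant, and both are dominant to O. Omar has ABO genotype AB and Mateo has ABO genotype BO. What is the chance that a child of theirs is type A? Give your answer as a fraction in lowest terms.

1/4

ABO cross AB × BO → offspring phenotypes: 1/4 A, 1/2 B, 1/4 AB.
So P(type A) = 1/4.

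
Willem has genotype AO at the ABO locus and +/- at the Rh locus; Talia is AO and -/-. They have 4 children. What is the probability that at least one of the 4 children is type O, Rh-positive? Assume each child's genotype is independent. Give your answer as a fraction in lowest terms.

1695/4096

ABO cross AO × AO → 1/4 O, 3/4 A.
Rh cross +/- × -/- → 1/2 Rh+, 1/2 Rh-; so P(type O, Rh-positive) = 1/4 × 1/2 = 1/8 per child.
P(none) = (7/8)^4 = 2401/4096; P(at least one) = 1 − 2401/4096 = 1695/4096.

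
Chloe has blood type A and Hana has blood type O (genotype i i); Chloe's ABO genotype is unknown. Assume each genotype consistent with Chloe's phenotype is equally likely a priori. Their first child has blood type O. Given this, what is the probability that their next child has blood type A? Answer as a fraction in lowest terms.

1/2

Possible genotypes: Chloe ∈ {I^A I^A, I^A i}; Hana ∈ {i i}.
Weight each parental genotype pair by prior × P(type-O child):
  I^A i × i i: posterior weight 1; P(next child type A) = 1/2.
Weighted sum = 1/2.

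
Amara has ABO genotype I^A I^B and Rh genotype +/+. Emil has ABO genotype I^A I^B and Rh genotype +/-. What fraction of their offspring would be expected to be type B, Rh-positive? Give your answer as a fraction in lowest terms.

1/4

ABO cross I^A I^B × I^A I^B → offspring phenotypes: 1/4 A, 1/4 B, 1/2 AB.
Rh cross +/+ × +/- → 1 Rh+.
Independent loci: P(type B, Rh-positive) = 1/4 × 1 = 1/4.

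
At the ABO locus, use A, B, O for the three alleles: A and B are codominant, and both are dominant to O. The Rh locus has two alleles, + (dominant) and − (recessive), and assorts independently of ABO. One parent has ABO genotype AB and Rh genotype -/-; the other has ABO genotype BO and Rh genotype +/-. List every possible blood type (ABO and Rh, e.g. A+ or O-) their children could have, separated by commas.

Gametes from AB × BO give offspring ABO genotypes AB, AO, BB, BO, i.e. phenotypes A, B, AB.
Rh cross -/- × +/- → phenotypes Rh+, Rh-.
Combining independently: A+, A-, B+, B-, AB+, AB-.

A+, A-, B+, B-, AB+, AB-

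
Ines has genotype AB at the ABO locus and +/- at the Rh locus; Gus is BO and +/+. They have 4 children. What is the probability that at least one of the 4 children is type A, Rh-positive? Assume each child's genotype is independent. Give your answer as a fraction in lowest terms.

175/256

ABO cross AB × BO → 1/4 A, 1/2 B, 1/4 AB.
Rh cross +/- × +/+ → 1 Rh+; so P(type A, Rh-positive) = 1/4 × 1 = 1/4 per child.
P(none) = (3/4)^4 = 81/256; P(at least one) = 1 − 81/256 = 175/256.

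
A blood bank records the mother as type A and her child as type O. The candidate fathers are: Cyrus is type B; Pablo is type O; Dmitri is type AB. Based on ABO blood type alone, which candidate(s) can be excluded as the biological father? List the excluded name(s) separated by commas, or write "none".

A candidate is excluded only if no genotype consistent with his phenotype could produce a type O child with a type A mother.
Dmitri (type AB): no genotype consistent with that phenotype can produce a type-O child with a type-A mother.

Dmitri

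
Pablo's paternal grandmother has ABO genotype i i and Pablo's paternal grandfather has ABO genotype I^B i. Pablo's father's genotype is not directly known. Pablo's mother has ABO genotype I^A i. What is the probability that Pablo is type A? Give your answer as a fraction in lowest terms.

Pablo's father's ABO genotype from i i × I^B i: 1/2 I^B i, 1/2 i i.
Crossing each possibility with the mother I^A i and summing P(type A): 1/2·1/4 + 1/2·1/2 = 3/8.

3/8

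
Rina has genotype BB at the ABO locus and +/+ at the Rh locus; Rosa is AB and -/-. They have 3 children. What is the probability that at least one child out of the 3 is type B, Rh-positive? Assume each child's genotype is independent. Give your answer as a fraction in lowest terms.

ABO cross BB × AB → 1/2 B, 1/2 AB.
Rh cross +/+ × -/- → 1 Rh+; so P(type B, Rh-positive) = 1/2 × 1 = 1/2 per child.
P(none) = (1/2)^3 = 1/8; P(at least one) = 1 − 1/8 = 7/8.

7/8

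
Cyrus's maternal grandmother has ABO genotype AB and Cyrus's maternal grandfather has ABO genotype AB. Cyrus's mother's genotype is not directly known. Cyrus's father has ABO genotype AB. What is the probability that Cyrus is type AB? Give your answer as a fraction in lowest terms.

Cyrus's mother's ABO genotype from AB × AB: 1/4 AA, 1/2 AB, 1/4 BB.
Crossing each possibility with the father AB and summing P(type AB): 1/4·1/2 + 1/2·1/2 + 1/4·1/2 = 1/2.

1/2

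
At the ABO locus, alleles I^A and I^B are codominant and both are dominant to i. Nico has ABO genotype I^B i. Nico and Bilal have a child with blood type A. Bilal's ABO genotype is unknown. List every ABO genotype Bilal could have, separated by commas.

I^A I^A, I^A I^B, I^A i

For each candidate genotype of Bilal, check whether crossing it with I^B i can produce every observed child phenotype.
  I^A I^A → possible child types {A, AB} ✓
  I^A I^B → possible child types {A, B, AB} ✓
  I^A i → possible child types {O, A, B, AB} ✓
  I^B I^B → possible child types {B} ✗
  I^B i → possible child types {O, B} ✗
  i i → possible child types {O, B} ✗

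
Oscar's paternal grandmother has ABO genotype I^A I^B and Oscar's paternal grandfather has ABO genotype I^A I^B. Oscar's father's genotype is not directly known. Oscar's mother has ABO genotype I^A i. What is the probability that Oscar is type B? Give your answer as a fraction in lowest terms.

Oscar's father's ABO genotype from I^A I^B × I^A I^B: 1/4 I^A I^A, 1/2 I^A I^B, 1/4 I^B I^B.
Crossing each possibility with the mother I^A i and summing P(type B): 1/4·0 + 1/2·1/4 + 1/4·1/2 = 1/4.

1/4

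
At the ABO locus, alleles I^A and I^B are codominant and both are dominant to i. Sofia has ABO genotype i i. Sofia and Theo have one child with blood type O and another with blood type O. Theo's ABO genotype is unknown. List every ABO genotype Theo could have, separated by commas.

I^A i, I^B i, i i

For each candidate genotype of Theo, check whether crossing it with i i can produce every observed child phenotype.
  I^A I^A → possible child types {A} ✗
  I^A I^B → possible child types {A, B} ✗
  I^A i → possible child types {O, A} ✓
  I^B I^B → possible child types {B} ✗
  I^B i → possible child types {O, B} ✓
  i i → possible child types {O} ✓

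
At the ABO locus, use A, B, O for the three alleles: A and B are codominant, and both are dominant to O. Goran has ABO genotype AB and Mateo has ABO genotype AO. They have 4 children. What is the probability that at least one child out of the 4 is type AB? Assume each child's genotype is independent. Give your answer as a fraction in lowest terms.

175/256

ABO cross AB × AO → 1/2 A, 1/4 B, 1/4 AB.
So P(type AB) = 1/4 per child.
P(none) = (3/4)^4 = 81/256; P(at least one) = 1 − 81/256 = 175/256.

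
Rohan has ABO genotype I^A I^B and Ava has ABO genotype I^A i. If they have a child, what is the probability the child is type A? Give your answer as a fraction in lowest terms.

ABO cross I^A I^B × I^A i → offspring phenotypes: 1/2 A, 1/4 B, 1/4 AB.
So P(type A) = 1/2.

1/2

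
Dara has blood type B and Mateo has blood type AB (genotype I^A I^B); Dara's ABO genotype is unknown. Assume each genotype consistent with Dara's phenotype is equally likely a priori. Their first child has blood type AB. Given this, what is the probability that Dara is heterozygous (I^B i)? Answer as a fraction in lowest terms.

Possible genotypes: Dara ∈ {I^B I^B, I^B i}; Mateo ∈ {I^A I^B}.
Weight each parental genotype pair by prior × P(type-AB child):
  I^B I^B × I^A I^B: posterior weight 2/3.
  I^B i × I^A I^B: posterior weight 1/3.
Sum the posterior weight over pairs where Dara is I^B i: 1/3.

1/3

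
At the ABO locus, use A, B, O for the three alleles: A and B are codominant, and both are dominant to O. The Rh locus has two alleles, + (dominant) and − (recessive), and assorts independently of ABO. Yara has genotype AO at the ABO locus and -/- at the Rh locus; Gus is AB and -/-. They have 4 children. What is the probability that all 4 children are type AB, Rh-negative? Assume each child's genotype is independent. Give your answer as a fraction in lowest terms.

ABO cross AO × AB → 1/2 A, 1/4 B, 1/4 AB.
Rh cross -/- × -/- → 1 Rh-; so P(type AB, Rh-negative) = 1/4 × 1 = 1/4 per child.
All 4 independent: (1/4)^4 = 1/256.

1/256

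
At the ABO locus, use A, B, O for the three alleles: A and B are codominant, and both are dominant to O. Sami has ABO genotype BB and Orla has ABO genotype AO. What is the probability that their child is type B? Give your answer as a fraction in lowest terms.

ABO cross BB × AO → offspring phenotypes: 1/2 B, 1/2 AB.
So P(type B) = 1/2.

1/2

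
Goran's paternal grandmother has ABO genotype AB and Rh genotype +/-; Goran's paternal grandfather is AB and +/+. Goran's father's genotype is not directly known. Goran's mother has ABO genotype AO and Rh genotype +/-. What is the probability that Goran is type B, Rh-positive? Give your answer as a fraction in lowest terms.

Goran's father's ABO genotype from AB × AB: 1/4 AA, 1/2 AB, 1/4 BB.
Crossing each possibility with the mother AO and summing P(type B): 1/4·0 + 1/2·1/4 + 1/4·1/2 = 1/4.
Similarly for Rh via the father's Rh distribution: P(Rh+) = 7/8.
Independent loci: 1/4 × 7/8 = 7/32.

7/32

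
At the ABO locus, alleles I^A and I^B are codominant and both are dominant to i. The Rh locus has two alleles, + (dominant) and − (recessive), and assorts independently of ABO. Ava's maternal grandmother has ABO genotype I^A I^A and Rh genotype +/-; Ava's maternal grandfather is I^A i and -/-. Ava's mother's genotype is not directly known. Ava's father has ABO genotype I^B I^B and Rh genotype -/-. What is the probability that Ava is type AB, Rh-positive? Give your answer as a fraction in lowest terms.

3/16

Ava's mother's ABO genotype from I^A I^A × I^A i: 1/2 I^A I^A, 1/2 I^A i.
Crossing each possibility with the father I^B I^B and summing P(type AB): 1/2·1 + 1/2·1/2 = 3/4.
Similarly for Rh via the mother's Rh distribution: P(Rh+) = 1/4.
Independent loci: 3/4 × 1/4 = 3/16.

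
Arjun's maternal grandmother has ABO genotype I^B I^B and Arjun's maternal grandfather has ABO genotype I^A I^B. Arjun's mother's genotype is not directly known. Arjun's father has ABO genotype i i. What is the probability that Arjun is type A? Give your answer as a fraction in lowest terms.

1/4

Arjun's mother's ABO genotype from I^B I^B × I^A I^B: 1/2 I^A I^B, 1/2 I^B I^B.
Crossing each possibility with the father i i and summing P(type A): 1/2·1/2 + 1/2·0 = 1/4.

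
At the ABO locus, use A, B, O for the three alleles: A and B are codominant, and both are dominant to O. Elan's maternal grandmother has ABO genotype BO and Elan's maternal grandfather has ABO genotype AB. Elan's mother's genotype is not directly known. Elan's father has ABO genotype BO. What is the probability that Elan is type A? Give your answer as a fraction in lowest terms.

1/8

Elan's mother's ABO genotype from BO × AB: 1/4 AB, 1/4 AO, 1/4 BB, 1/4 BO.
Crossing each possibility with the father BO and summing P(type A): 1/4·1/4 + 1/4·1/4 + 1/4·0 + 1/4·0 = 1/8.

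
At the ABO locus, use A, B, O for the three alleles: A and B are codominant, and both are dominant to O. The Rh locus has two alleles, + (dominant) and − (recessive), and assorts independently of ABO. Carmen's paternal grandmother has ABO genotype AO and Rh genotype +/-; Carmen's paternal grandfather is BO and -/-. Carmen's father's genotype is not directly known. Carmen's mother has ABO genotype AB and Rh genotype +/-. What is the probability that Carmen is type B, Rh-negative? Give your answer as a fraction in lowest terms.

Carmen's father's ABO genotype from AO × BO: 1/4 AB, 1/4 AO, 1/4 BO, 1/4 OO.
Crossing each possibility with the mother AB and summing P(type B): 1/4·1/4 + 1/4·1/4 + 1/4·1/2 + 1/4·1/2 = 3/8.
Similarly for Rh via the father's Rh distribution: P(Rh-) = 3/8.
Independent loci: 3/8 × 3/8 = 9/64.

9/64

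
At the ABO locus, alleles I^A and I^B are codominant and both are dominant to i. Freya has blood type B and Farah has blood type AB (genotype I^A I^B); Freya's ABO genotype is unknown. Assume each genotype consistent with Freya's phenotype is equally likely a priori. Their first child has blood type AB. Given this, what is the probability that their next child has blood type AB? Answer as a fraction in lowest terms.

5/12

Possible genotypes: Freya ∈ {I^B I^B, I^B i}; Farah ∈ {I^A I^B}.
Weight each parental genotype pair by prior × P(type-AB child):
  I^B I^B × I^A I^B: posterior weight 2/3; P(next child type AB) = 1/2.
  I^B i × I^A I^B: posterior weight 1/3; P(next child type AB) = 1/4.
Weighted sum = 5/12.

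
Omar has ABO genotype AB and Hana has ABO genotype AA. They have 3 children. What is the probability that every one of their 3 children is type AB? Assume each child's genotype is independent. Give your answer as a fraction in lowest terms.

ABO cross AB × AA → 1/2 A, 1/2 AB.
So P(type AB) = 1/2 per child.
All 3 independent: (1/2)^3 = 1/8.

1/8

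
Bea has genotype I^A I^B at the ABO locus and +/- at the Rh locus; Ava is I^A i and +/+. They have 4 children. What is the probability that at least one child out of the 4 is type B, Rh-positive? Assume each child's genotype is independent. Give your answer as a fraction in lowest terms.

ABO cross I^A I^B × I^A i → 1/2 A, 1/4 B, 1/4 AB.
Rh cross +/- × +/+ → 1 Rh+; so P(type B, Rh-positive) = 1/4 × 1 = 1/4 per child.
P(none) = (3/4)^4 = 81/256; P(at least one) = 1 − 81/256 = 175/256.

175/256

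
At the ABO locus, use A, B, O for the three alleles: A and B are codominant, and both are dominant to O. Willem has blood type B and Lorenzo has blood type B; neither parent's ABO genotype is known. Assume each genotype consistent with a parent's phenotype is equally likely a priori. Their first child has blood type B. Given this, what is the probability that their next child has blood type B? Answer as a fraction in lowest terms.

19/20

Possible genotypes: Willem ∈ {BB, BO}; Lorenzo ∈ {BB, BO}.
Weight each parental genotype pair by prior × P(type-B child):
  BB × BB: posterior weight 4/15; P(next child type B) = 1.
  BB × BO: posterior weight 4/15; P(next child type B) = 1.
  BO × BB: posterior weight 4/15; P(next child type B) = 1.
  BO × BO: posterior weight 1/5; P(next child type B) = 3/4.
Weighted sum = 19/20.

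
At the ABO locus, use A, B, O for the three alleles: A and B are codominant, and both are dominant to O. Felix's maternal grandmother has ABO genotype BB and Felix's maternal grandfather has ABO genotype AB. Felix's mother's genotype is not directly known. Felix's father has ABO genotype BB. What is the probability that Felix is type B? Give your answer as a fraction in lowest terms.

3/4

Felix's mother's ABO genotype from BB × AB: 1/2 AB, 1/2 BB.
Crossing each possibility with the father BB and summing P(type B): 1/2·1/2 + 1/2·1 = 3/4.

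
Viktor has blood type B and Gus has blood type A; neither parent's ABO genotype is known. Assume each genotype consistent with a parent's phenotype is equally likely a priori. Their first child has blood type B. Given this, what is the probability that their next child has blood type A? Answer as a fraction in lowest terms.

1/12

Possible genotypes: Viktor ∈ {BB, BO}; Gus ∈ {AA, AO}.
Weight each parental genotype pair by prior × P(type-B child):
  BB × AO: posterior weight 2/3; P(next child type A) = 0.
  BO × AO: posterior weight 1/3; P(next child type A) = 1/4.
Weighted sum = 1/12.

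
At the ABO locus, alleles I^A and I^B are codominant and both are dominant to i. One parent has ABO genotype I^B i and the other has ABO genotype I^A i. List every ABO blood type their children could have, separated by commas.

Gametes from I^B i × I^A i give offspring ABO genotypes I^A I^B, I^A i, I^B i, i i, i.e. phenotypes O, A, B, AB.

O, A, B, AB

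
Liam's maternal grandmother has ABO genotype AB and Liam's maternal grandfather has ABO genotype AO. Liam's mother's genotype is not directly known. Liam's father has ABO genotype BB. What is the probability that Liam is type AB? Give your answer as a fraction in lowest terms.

1/2

Liam's mother's ABO genotype from AB × AO: 1/4 AA, 1/4 AB, 1/4 AO, 1/4 BO.
Crossing each possibility with the father BB and summing P(type AB): 1/4·1 + 1/4·1/2 + 1/4·1/2 + 1/4·0 = 1/2.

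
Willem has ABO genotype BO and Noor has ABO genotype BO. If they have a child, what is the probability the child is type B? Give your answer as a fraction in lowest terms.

ABO cross BO × BO → offspring phenotypes: 1/4 O, 3/4 B.
So P(type B) = 3/4.

3/4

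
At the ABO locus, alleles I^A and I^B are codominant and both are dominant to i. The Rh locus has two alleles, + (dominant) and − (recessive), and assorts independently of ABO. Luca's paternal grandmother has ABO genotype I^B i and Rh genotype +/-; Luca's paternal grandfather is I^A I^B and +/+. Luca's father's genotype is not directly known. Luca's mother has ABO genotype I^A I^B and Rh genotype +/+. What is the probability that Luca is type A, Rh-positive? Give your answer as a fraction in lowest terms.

1/4

Luca's father's ABO genotype from I^B i × I^A I^B: 1/4 I^A I^B, 1/4 I^A i, 1/4 I^B I^B, 1/4 I^B i.
Crossing each possibility with the mother I^A I^B and summing P(type A): 1/4·1/4 + 1/4·1/2 + 1/4·0 + 1/4·1/4 = 1/4.
Similarly for Rh via the father's Rh distribution: P(Rh+) = 1.
Independent loci: 1/4 × 1 = 1/4.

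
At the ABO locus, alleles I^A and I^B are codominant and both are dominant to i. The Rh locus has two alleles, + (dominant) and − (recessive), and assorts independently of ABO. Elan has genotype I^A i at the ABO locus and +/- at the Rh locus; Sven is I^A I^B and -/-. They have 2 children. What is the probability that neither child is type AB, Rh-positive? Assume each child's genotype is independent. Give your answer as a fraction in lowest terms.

49/64

ABO cross I^A i × I^A I^B → 1/2 A, 1/4 B, 1/4 AB.
Rh cross +/- × -/- → 1/2 Rh+, 1/2 Rh-; so P(type AB, Rh-positive) = 1/4 × 1/2 = 1/8 per child.
P(not type AB, Rh-positive) = 7/8 for one child; (7/8)^2 = 49/64.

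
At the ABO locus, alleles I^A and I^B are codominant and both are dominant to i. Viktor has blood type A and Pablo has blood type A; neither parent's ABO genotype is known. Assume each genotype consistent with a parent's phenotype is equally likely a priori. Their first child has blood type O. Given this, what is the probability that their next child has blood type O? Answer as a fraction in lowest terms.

Possible genotypes: Viktor ∈ {I^A I^A, I^A i}; Pablo ∈ {I^A I^A, I^A i}.
Weight each parental genotype pair by prior × P(type-O child):
  I^A i × I^A i: posterior weight 1; P(next child type O) = 1/4.
Weighted sum = 1/4.

1/4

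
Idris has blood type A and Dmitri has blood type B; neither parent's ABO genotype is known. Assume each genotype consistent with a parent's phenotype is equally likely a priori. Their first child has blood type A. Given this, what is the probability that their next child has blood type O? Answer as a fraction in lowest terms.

Possible genotypes: Idris ∈ {AA, AO}; Dmitri ∈ {BB, BO}.
Weight each parental genotype pair by prior × P(type-A child):
  AA × BO: posterior weight 2/3; P(next child type O) = 0.
  AO × BO: posterior weight 1/3; P(next child type O) = 1/4.
Weighted sum = 1/12.

1/12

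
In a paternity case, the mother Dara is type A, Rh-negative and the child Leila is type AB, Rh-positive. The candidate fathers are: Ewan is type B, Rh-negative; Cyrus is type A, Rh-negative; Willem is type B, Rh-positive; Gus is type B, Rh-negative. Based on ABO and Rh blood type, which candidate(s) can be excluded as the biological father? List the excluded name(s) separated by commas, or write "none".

Ewan, Cyrus, Gus

A candidate is excluded only if no genotype consistent with his phenotype could produce a type AB, Rh-positive child with a type A, Rh-negative mother.
Ewan (type B, Rh-): no genotype consistent with that phenotype can produce a type-AB Rh+ child with a type-A mother.
Cyrus (type A, Rh-): no genotype consistent with that phenotype can produce a type-AB Rh+ child with a type-A mother.
Gus (type B, Rh-): no genotype consistent with that phenotype can produce a type-AB Rh+ child with a type-A mother.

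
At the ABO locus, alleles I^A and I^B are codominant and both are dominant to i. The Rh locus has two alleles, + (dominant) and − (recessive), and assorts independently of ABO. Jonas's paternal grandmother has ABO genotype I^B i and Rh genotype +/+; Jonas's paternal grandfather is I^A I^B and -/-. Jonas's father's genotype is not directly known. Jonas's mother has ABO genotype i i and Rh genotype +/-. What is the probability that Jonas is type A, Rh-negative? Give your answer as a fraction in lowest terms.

Jonas's father's ABO genotype from I^B i × I^A I^B: 1/4 I^A I^B, 1/4 I^A i, 1/4 I^B I^B, 1/4 I^B i.
Crossing each possibility with the mother i i and summing P(type A): 1/4·1/2 + 1/4·1/2 + 1/4·0 + 1/4·0 = 1/4.
Similarly for Rh via the father's Rh distribution: P(Rh-) = 1/4.
Independent loci: 1/4 × 1/4 = 1/16.

1/16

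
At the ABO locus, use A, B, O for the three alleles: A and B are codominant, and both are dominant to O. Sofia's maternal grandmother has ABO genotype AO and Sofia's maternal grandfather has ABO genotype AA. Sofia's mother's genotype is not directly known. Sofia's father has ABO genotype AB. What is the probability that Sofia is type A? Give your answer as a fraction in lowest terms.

1/2

Sofia's mother's ABO genotype from AO × AA: 1/2 AA, 1/2 AO.
Crossing each possibility with the father AB and summing P(type A): 1/2·1/2 + 1/2·1/2 = 1/2.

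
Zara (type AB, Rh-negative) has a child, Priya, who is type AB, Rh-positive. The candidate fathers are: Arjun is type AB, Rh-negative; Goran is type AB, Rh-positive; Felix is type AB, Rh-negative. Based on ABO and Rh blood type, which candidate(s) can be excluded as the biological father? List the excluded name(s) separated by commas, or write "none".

A candidate is excluded only if no genotype consistent with his phenotype could produce a type AB, Rh-positive child with a type AB, Rh-negative mother.
Arjun (type AB, Rh-): no genotype consistent with that phenotype can produce a type-AB Rh+ child with a type-AB mother.
Felix (type AB, Rh-): no genotype consistent with that phenotype can produce a type-AB Rh+ child with a type-AB mother.

Arjun, Felix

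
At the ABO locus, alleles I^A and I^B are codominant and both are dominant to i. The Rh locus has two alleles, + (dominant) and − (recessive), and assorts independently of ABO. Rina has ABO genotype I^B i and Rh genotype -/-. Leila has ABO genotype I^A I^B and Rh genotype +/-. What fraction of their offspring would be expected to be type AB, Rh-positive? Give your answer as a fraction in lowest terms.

1/8

ABO cross I^B i × I^A I^B → offspring phenotypes: 1/4 A, 1/2 B, 1/4 AB.
Rh cross -/- × +/- → 1/2 Rh+, 1/2 Rh-.
Independent loci: P(type AB, Rh-positive) = 1/4 × 1/2 = 1/8.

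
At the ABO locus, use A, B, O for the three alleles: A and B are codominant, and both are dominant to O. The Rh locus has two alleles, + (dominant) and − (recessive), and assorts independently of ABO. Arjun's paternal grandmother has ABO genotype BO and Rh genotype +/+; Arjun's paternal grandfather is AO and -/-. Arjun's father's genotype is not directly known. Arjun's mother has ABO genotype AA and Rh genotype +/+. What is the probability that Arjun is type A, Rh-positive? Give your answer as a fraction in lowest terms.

Arjun's father's ABO genotype from BO × AO: 1/4 AB, 1/4 AO, 1/4 BO, 1/4 OO.
Crossing each possibility with the mother AA and summing P(type A): 1/4·1/2 + 1/4·1 + 1/4·1/2 + 1/4·1 = 3/4.
Similarly for Rh via the father's Rh distribution: P(Rh+) = 1.
Independent loci: 3/4 × 1 = 3/4.

3/4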